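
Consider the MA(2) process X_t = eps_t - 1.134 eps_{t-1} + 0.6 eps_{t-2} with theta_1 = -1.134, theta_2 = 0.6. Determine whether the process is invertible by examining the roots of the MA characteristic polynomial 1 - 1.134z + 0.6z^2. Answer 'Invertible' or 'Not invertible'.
\text{Invertible}

The MA(q) characteristic polynomial is P(z) = 1 - 1.134z + 0.6z^2.
Invertibility requires all roots to lie outside the unit circle, i.e. |z| > 1 for every root.
Set 1 + (-1.134) z + (0.6) z^2 = 0, i.e. a z^2 + b z + c = 0 with a = 0.6, b = -1.134, c = 1.
Discriminant D = b^2 - 4ac = (-1.134)^2 - 4*(0.6)*1 = 1.285956 - (2.4) = -1.114044.
D < 0, so the roots are the complex-conjugate pair z = (-b +/- i sqrt(-D)) / (2a) = 0.945 +/- 0.8796i.
For a conjugate pair |z|^2 = z * conj(z) = (product of roots) = c/a = 1/(0.6) = 1.666667, so |z| = sqrt(1.666667) = 1.291 for both roots.
Moduli of all roots: 1.2910, 1.2910.
All moduli strictly greater than 1? Yes.
Verdict: Invertible.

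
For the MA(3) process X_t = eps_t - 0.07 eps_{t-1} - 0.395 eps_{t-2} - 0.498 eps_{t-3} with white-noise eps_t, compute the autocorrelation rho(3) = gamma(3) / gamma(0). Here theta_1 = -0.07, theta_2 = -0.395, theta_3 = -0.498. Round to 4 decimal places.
\rho(3) = -0.3535

For an MA(q) process with theta_0 = 1, the autocovariance is
  gamma(k) = sigma^2 * sum_{i=0..q-k} theta_i * theta_{i+k},
and rho(k) = gamma(k) / gamma(0). Sigma^2 cancels.
  numerator   = (1)*(-0.498) = -0.498.
  denominator = (1)^2 + (-0.07)^2 + (-0.395)^2 + (-0.498)^2 = 1.408929.
  rho(3) = -0.498 / 1.408929 = -0.3535.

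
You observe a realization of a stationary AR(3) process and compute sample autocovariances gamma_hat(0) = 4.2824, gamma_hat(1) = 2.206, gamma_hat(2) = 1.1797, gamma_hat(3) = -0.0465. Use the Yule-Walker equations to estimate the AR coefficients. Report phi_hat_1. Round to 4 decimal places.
\hat\phi_{1} = 0.5110

The Yule-Walker equations for an AR(p) process read, in matrix form,
  Gamma_p phi = r_p,   with   (Gamma_p)_{ij} = gamma(|i - j|),
                       (r_p)_i = gamma(i),   i,j = 1..p.
Substitute the sample gammas (Toeplitz matrix and right-hand side of size 3):
  Gamma_p = [[4.2824, 2.206, 1.1797], [2.206, 4.2824, 2.206], [1.1797, 2.206, 4.2824]]
  r_p     = [2.206, 1.1797, -0.0465]
Written out (R1..R3):
  (R1) 4.2824 phi_1 + 2.206 phi_2 + 1.1797 phi_3 = 2.206
  (R2) 2.206 phi_1 + 4.2824 phi_2 + 2.206 phi_3 = 1.1797
  (R3) 1.1797 phi_1 + 2.206 phi_2 + 4.2824 phi_3 = -0.0465
Gaussian elimination:
  R2 <- R2 - (2.206/4.2824) R1 = R2 - (0.515132) R1:  3.146019 phi_2 + 1.598299 phi_3 = 0.043319
  R3 <- R3 - (1.1797/4.2824) R1 = R3 - (0.275476) R1:  1.598299 phi_2 + 3.957421 phi_3 = -0.654201
  R3 <- R3 - (1.598299/3.146019) R2 = R3 - (0.508039) R2:  3.145423 phi_3 = -0.676209
Back-substitution:
  phi_hat_3 = -0.676209 / 3.145423 = -0.214982
  phi_hat_2 = (0.043319 - (1.598299)(-0.214982)) / 3.146019 = 0.122989
  phi_hat_1 = (2.206 - (2.206)(0.122989) - (1.1797)(-0.214982)) / 4.2824 = 0.510999
So phi_hat = [0.5110, 0.1230, -0.2150].
Therefore phi_hat_1 = 0.5110.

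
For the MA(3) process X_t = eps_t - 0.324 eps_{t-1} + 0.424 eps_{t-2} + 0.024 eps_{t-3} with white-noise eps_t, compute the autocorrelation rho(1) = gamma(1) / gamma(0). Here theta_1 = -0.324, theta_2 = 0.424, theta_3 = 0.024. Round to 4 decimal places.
\rho(1) = -0.3510

For an MA(q) process with theta_0 = 1, the autocovariance is
  gamma(k) = sigma^2 * sum_{i=0..q-k} theta_i * theta_{i+k},
and rho(k) = gamma(k) / gamma(0). Sigma^2 cancels.
  numerator   = (1)*(-0.324) + (-0.324)*(0.424) + (0.424)*(0.024) = -0.4512.
  denominator = (1)^2 + (-0.324)^2 + (0.424)^2 + (0.024)^2 = 1.285328.
  rho(1) = -0.4512 / 1.285328 = -0.3510.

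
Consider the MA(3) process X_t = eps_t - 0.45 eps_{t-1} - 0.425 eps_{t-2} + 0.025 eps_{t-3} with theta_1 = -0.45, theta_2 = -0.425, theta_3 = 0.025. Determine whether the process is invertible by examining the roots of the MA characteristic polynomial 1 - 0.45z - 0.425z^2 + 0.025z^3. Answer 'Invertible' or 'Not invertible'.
\text{Invertible}

The MA(q) characteristic polynomial is P(z) = 1 - 0.45z - 0.425z^2 + 0.025z^3.
Invertibility requires all roots to lie outside the unit circle, i.e. |z| > 1 for every root.
Degree 3: look for a simple real root z0 first, then factor out (1 - z/z0) and solve the remaining quadratic.
Testing z0 = -2: P(-2) = 1 + (-0.45)(-2) + (-0.425)(-2)^2 + (0.025)(-2)^3
  = 1 + (0.9) + (-1.7) + (-0.2) = 0.  So z_0 = -2 is a root, |z_0| = 2.
Divide out the factor (1 + 0.5 z) = (1 - z/z0) (since 1/z0 = -0.5):
  P(z) = (1 + 0.5 z)(1 + (-0.95) z + (0.05) z^2)
  [check: z-coef -0.95 - (-0.5) = -0.45; z^2-coef 0.05 - (-0.5)(-0.95) = -0.425; z^3-coef -(-0.5)(0.05) = 0.025.]
Remaining roots from the quadratic factor 1 + (-0.95) z + (0.05) z^2:
  Set 1 + (-0.95) z + (0.05) z^2 = 0, i.e. a z^2 + b z + c = 0 with a = 0.05, b = -0.95, c = 1.
  Discriminant D = b^2 - 4ac = (-0.95)^2 - 4*(0.05)*1 = 0.9025 - (0.2) = 0.7025.
  D >= 0, so the roots are real: z = (-b +/- sqrt(D)) / (2a) = (0.95 +/- 0.838153) / (0.1).
    z_1 = (0.95 + 0.838153) / (0.1) = 17.8815,   |z_1| = 17.8815.
    z_2 = (0.95 - 0.838153) / (0.1) = 1.1185,   |z_2| = 1.1185.
Moduli of all roots: 2.0000, 17.8815, 1.1185.
All moduli strictly greater than 1? Yes.
Verdict: Invertible.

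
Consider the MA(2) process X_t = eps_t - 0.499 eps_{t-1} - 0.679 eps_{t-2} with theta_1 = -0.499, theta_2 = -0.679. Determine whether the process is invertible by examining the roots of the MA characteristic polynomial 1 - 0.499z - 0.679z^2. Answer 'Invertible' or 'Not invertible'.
\text{Not invertible}

The MA(q) characteristic polynomial is P(z) = 1 - 0.499z - 0.679z^2.
Invertibility requires all roots to lie outside the unit circle, i.e. |z| > 1 for every root.
Set 1 + (-0.499) z + (-0.679) z^2 = 0, i.e. a z^2 + b z + c = 0 with a = -0.679, b = -0.499, c = 1.
Discriminant D = b^2 - 4ac = (-0.499)^2 - 4*(-0.679)*1 = 0.249001 - (-2.716) = 2.965001.
D >= 0, so the roots are real: z = (-b +/- sqrt(D)) / (2a) = (0.499 +/- 1.721918) / (-1.358).
  z_1 = (0.499 + 1.721918) / (-1.358) = -1.6354,   |z_1| = 1.6354.
  z_2 = (0.499 - 1.721918) / (-1.358) = 0.9005,   |z_2| = 0.9005.
Moduli of all roots: 1.6354, 0.9005.
All moduli strictly greater than 1? No.
Verdict: Not invertible.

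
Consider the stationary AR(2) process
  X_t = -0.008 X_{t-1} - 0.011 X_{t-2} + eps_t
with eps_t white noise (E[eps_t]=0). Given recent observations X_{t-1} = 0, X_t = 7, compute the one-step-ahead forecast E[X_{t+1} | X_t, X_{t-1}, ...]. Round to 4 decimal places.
E[X_{t+1} \mid \mathcal F_t] = -0.0560

For an AR(p) model X_t = c + sum_i phi_i X_{t-i} + eps_t, the
one-step-ahead conditional mean is
  E[X_{t+1} | X_t, ...] = c + sum_i phi_i X_{t+1-i}.
Substitute known values:
  E[X_{t+1} | ...] = (-0.008) * (7) + (-0.011) * (0)
                   = -0.0560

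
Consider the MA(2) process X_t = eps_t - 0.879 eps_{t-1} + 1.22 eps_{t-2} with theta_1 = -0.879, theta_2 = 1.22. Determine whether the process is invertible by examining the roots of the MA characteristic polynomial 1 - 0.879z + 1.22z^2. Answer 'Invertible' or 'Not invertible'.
\text{Not invertible}

The MA(q) characteristic polynomial is P(z) = 1 - 0.879z + 1.22z^2.
Invertibility requires all roots to lie outside the unit circle, i.e. |z| > 1 for every root.
Set 1 + (-0.879) z + (1.22) z^2 = 0, i.e. a z^2 + b z + c = 0 with a = 1.22, b = -0.879, c = 1.
Discriminant D = b^2 - 4ac = (-0.879)^2 - 4*(1.22)*1 = 0.772641 - (4.88) = -4.107359.
D < 0, so the roots are the complex-conjugate pair z = (-b +/- i sqrt(-D)) / (2a) = 0.3602 +/- 0.8306i.
For a conjugate pair |z|^2 = z * conj(z) = (product of roots) = c/a = 1/(1.22) = 0.819672, so |z| = sqrt(0.819672) = 0.9054 for both roots.
Moduli of all roots: 0.9054, 0.9054.
All moduli strictly greater than 1? No.
Verdict: Not invertible.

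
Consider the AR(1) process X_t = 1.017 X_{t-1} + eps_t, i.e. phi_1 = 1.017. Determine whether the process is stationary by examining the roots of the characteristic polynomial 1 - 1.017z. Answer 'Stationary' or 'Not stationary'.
\text{Not stationary}

The AR(p) characteristic polynomial is P(z) = 1 - 1.017z.
Stationarity requires all roots to lie outside the unit circle, i.e. |z| > 1 for every root.
This is linear in z: 1 + (-1.017) z = 0  =>  z = -1/(-1.017) = 0.983284,  |z| = 0.983284.
Moduli of all roots: 0.9833.
All moduli strictly greater than 1? No.
Verdict: Not stationary.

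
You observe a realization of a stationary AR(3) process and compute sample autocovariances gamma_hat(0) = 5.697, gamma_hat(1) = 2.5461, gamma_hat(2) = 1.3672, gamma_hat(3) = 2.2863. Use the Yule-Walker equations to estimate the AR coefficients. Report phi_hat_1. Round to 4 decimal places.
\hat\phi_{1} = 0.4070

The Yule-Walker equations for an AR(p) process read, in matrix form,
  Gamma_p phi = r_p,   with   (Gamma_p)_{ij} = gamma(|i - j|),
                       (r_p)_i = gamma(i),   i,j = 1..p.
Substitute the sample gammas (Toeplitz matrix and right-hand side of size 3):
  Gamma_p = [[5.697, 2.5461, 1.3672], [2.5461, 5.697, 2.5461], [1.3672, 2.5461, 5.697]]
  r_p     = [2.5461, 1.3672, 2.2863]
Written out (R1..R3):
  (R1) 5.697 phi_1 + 2.5461 phi_2 + 1.3672 phi_3 = 2.5461
  (R2) 2.5461 phi_1 + 5.697 phi_2 + 2.5461 phi_3 = 1.3672
  (R3) 1.3672 phi_1 + 2.5461 phi_2 + 5.697 phi_3 = 2.2863
Gaussian elimination:
  R2 <- R2 - (2.5461/5.697) R1 = R2 - (0.446919) R1:  4.559098 phi_2 + 1.935072 phi_3 = 0.229298
  R3 <- R3 - (1.3672/5.697) R1 = R3 - (0.239986) R1:  1.935072 phi_2 + 5.368891 phi_3 = 1.675272
  R3 <- R3 - (1.935072/4.559098) R2 = R3 - (0.424442) R2:  4.547566 phi_3 = 1.577948
Back-substitution:
  phi_hat_3 = 1.577948 / 4.547566 = 0.346987
  phi_hat_2 = (0.229298 - (1.935072)(0.346987)) / 4.559098 = -0.096981
  phi_hat_1 = (2.5461 - (2.5461)(-0.096981) - (1.3672)(0.346987)) / 5.697 = 0.40699
So phi_hat = [0.4070, -0.0970, 0.3470].
Therefore phi_hat_1 = 0.4070.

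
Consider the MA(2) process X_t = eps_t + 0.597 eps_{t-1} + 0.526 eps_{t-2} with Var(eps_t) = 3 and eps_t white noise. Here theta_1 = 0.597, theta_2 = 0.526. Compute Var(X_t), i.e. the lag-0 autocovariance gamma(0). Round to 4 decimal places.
\gamma(0) = 4.8993

For an MA(q) process X_t = eps_t + sum_i theta_i eps_{t-i} with
Var(eps_t) = sigma^2, the variance is
  gamma(0) = sigma^2 * (1 + sum_i theta_i^2).
  sum_i theta_i^2 = (0.597)^2 + (0.526)^2 = 0.356409 + 0.276676 = 0.633085.
  gamma(0) = 3 * (1 + 0.633085) = 3 * 1.633085 = 4.899255, which rounds to 4.8993.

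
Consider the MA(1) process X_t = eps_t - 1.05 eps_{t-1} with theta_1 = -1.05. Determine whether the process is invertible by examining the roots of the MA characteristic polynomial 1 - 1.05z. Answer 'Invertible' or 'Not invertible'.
\text{Not invertible}

The MA(q) characteristic polynomial is P(z) = 1 - 1.05z.
Invertibility requires all roots to lie outside the unit circle, i.e. |z| > 1 for every root.
This is linear in z: 1 + (-1.05) z = 0  =>  z = -1/(-1.05) = 0.952381,  |z| = 0.952381.
Moduli of all roots: 0.9524.
All moduli strictly greater than 1? No.
Verdict: Not invertible.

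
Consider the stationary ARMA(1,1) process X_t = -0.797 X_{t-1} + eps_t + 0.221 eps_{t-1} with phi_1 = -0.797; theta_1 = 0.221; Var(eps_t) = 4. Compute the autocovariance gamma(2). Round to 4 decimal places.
\gamma(2) = 4.1472

Multiply the model equation by X_{t-k} and take expectations. With theta_0 = psi_0 = 1 and psi_j the MA(infinity) weights, this gives
  gamma(k) - sum_i phi_i gamma(k-i) = c_k,
  c_k = sigma^2 * sum_{j=k..q} theta_j psi_{j-k}   (c_k = 0 for k > q),
using gamma(-m) = gamma(m).
psi-weights needed (psi_j = theta_j + sum_i phi_i psi_{j-i}):
  psi_1 = theta_1 + phi_1 = 0.221 + (-0.797) = -0.576
Right-hand sides:
  c_0 = sigma^2 (1 + theta_1 psi_1) = 4 * (1 + (0.221)(-0.576)) = 4 * 0.872704 = 3.490816
  c_1 = sigma^2 theta_1 = 4 * (0.221) = 0.884
  c_2 = 0
Equations for k = 0 and k = 1 (AR order 1):
  gamma(0) = phi_1 gamma(1) + c_0
  gamma(1) = phi_1 gamma(0) + c_1
Substituting the second into the first: gamma(0) (1 - phi_1^2) = c_0 + phi_1 c_1, so
  gamma(0) = (c_0 + phi_1 c_1) / (1 - phi_1^2) = (3.490816 + (-0.797)(0.884)) / (1 - (-0.797)^2) = 2.786268 / 0.364791 = 7.637984.
  gamma(1) = phi_1 gamma(0) + c_1 = (-0.797)(7.637984) + (0.884) = -5.203474.
For k = 2 (> q): gamma(2) = phi_1 gamma(1) = (-0.797)(-5.203474) = 4.147168.
Therefore gamma(2) = 4.1472 (to 4 decimal places).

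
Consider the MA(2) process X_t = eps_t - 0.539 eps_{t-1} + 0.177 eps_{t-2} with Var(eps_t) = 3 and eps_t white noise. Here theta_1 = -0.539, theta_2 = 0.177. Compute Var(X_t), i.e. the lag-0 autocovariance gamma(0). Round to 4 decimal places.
\gamma(0) = 3.9656

For an MA(q) process X_t = eps_t + sum_i theta_i eps_{t-i} with
Var(eps_t) = sigma^2, the variance is
  gamma(0) = sigma^2 * (1 + sum_i theta_i^2).
  sum_i theta_i^2 = (-0.539)^2 + (0.177)^2 = 0.290521 + 0.031329 = 0.32185.
  gamma(0) = 3 * (1 + 0.32185) = 3 * 1.32185 = 3.96555, which rounds to 3.9656.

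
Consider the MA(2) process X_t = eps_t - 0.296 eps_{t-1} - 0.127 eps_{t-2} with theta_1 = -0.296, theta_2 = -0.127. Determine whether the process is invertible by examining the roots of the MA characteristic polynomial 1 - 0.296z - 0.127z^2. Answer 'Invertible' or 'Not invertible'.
\text{Invertible}

The MA(q) characteristic polynomial is P(z) = 1 - 0.296z - 0.127z^2.
Invertibility requires all roots to lie outside the unit circle, i.e. |z| > 1 for every root.
Set 1 + (-0.296) z + (-0.127) z^2 = 0, i.e. a z^2 + b z + c = 0 with a = -0.127, b = -0.296, c = 1.
Discriminant D = b^2 - 4ac = (-0.296)^2 - 4*(-0.127)*1 = 0.087616 - (-0.508) = 0.595616.
D >= 0, so the roots are real: z = (-b +/- sqrt(D)) / (2a) = (0.296 +/- 0.771762) / (-0.254).
  z_1 = (0.296 + 0.771762) / (-0.254) = -4.2038,   |z_1| = 4.2038.
  z_2 = (0.296 - 0.771762) / (-0.254) = 1.8731,   |z_2| = 1.8731.
Moduli of all roots: 4.2038, 1.8731.
All moduli strictly greater than 1? Yes.
Verdict: Invertible.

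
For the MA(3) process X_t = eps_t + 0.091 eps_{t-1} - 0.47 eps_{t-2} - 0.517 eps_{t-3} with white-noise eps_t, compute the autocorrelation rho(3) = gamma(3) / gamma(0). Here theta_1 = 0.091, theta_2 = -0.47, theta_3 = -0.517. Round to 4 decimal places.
\rho(3) = -0.3455

For an MA(q) process with theta_0 = 1, the autocovariance is
  gamma(k) = sigma^2 * sum_{i=0..q-k} theta_i * theta_{i+k},
and rho(k) = gamma(k) / gamma(0). Sigma^2 cancels.
  numerator   = (1)*(-0.517) = -0.517.
  denominator = (1)^2 + (0.091)^2 + (-0.47)^2 + (-0.517)^2 = 1.49647.
  rho(3) = -0.517 / 1.49647 = -0.3455.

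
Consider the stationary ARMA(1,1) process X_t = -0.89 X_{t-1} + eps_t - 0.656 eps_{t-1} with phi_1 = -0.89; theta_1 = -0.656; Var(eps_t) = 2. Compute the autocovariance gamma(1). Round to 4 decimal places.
\gamma(1) = -23.5557

Multiply the model equation by X_{t-k} and take expectations. With theta_0 = psi_0 = 1 and psi_j the MA(infinity) weights, this gives
  gamma(k) - sum_i phi_i gamma(k-i) = c_k,
  c_k = sigma^2 * sum_{j=k..q} theta_j psi_{j-k}   (c_k = 0 for k > q),
using gamma(-m) = gamma(m).
psi-weights needed (psi_j = theta_j + sum_i phi_i psi_{j-i}):
  psi_1 = theta_1 + phi_1 = -0.656 + (-0.89) = -1.546
Right-hand sides:
  c_0 = sigma^2 (1 + theta_1 psi_1) = 2 * (1 + (-0.656)(-1.546)) = 2 * 2.014176 = 4.028352
  c_1 = sigma^2 theta_1 = 2 * (-0.656) = -1.312
  c_2 = 0
Equations for k = 0 and k = 1 (AR order 1):
  gamma(0) = phi_1 gamma(1) + c_0
  gamma(1) = phi_1 gamma(0) + c_1
Substituting the second into the first: gamma(0) (1 - phi_1^2) = c_0 + phi_1 c_1, so
  gamma(0) = (c_0 + phi_1 c_1) / (1 - phi_1^2) = (4.028352 + (-0.89)(-1.312)) / (1 - (-0.89)^2) = 5.196032 / 0.2079 = 24.992939.
  gamma(1) = phi_1 gamma(0) + c_1 = (-0.89)(24.992939) + (-1.312) = -23.555716.
Therefore gamma(1) = -23.5557 (to 4 decimal places).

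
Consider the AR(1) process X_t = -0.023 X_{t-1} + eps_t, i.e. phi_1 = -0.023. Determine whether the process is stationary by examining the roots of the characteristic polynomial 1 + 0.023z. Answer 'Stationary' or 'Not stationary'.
\text{Stationary}

The AR(p) characteristic polynomial is P(z) = 1 + 0.023z.
Stationarity requires all roots to lie outside the unit circle, i.e. |z| > 1 for every root.
This is linear in z: 1 + (0.023) z = 0  =>  z = -1/(0.023) = -43.478261,  |z| = 43.478261.
Moduli of all roots: 43.4783.
All moduli strictly greater than 1? Yes.
Verdict: Stationary.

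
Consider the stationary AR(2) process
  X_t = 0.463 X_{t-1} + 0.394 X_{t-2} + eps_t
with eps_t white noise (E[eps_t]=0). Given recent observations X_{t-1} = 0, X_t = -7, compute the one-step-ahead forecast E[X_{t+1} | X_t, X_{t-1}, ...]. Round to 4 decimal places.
E[X_{t+1} \mid \mathcal F_t] = -3.2410

For an AR(p) model X_t = c + sum_i phi_i X_{t-i} + eps_t, the
one-step-ahead conditional mean is
  E[X_{t+1} | X_t, ...] = c + sum_i phi_i X_{t+1-i}.
Substitute known values:
  E[X_{t+1} | ...] = (0.463) * (-7) + (0.394) * (0)
                   = -3.2410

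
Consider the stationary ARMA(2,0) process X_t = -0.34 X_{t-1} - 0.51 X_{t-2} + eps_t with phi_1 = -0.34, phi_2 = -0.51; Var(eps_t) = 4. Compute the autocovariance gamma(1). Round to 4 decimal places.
\gamma(1) = -1.2823

Multiply the model equation by X_{t-k} and take expectations. With theta_0 = psi_0 = 1 and psi_j the MA(infinity) weights, this gives
  gamma(k) - sum_i phi_i gamma(k-i) = c_k,
  c_k = sigma^2 * sum_{j=k..q} theta_j psi_{j-k}   (c_k = 0 for k > q),
using gamma(-m) = gamma(m).
Pure AR (q = 0): c_0 = sigma^2 = 4, c_k = 0 for k >= 1.
Equations for k = 0, 1, 2 (AR order 2, c_2 = 0):
  (E0) gamma(0) = phi_1 gamma(1) + phi_2 gamma(2) + c_0
  (E1) gamma(1) = phi_1 gamma(0) + phi_2 gamma(1) + c_1
  (E2) gamma(2) = phi_1 gamma(1) + phi_2 gamma(0)
From (E1): gamma(1) = A gamma(0) + B with
  A = phi_1 / (1 - phi_2) = -0.34 / 1.51 = -0.225166,   B = c_1 / (1 - phi_2) = 0 / 1.51 = 0.
Insert (E2) into (E0): gamma(0) (1 - phi_2^2) = phi_1 (1 + phi_2) gamma(1) + c_0.
  phi_1 (1 + phi_2) = (-0.34)(0.49) = -0.1666,   1 - phi_2^2 = 0.7399.
Replace gamma(1) by A gamma(0) + B and collect gamma(0):
  gamma(0) [0.7399 - (-0.1666)(-0.225166)] = c_0 = 4
  gamma(0) * 0.702387 = 4
  gamma(0) = 4 / 0.702387 = 5.694863.
  gamma(1) = A gamma(0) = (-0.225166)(5.694863) = -1.282287.
Therefore gamma(1) = -1.2823 (to 4 decimal places).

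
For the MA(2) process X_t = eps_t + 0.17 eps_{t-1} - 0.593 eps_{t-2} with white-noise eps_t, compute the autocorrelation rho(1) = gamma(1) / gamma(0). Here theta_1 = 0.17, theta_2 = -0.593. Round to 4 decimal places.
\rho(1) = 0.0501

For an MA(q) process with theta_0 = 1, the autocovariance is
  gamma(k) = sigma^2 * sum_{i=0..q-k} theta_i * theta_{i+k},
and rho(k) = gamma(k) / gamma(0). Sigma^2 cancels.
  numerator   = (1)*(0.17) + (0.17)*(-0.593) = 0.06919.
  denominator = (1)^2 + (0.17)^2 + (-0.593)^2 = 1.380549.
  rho(1) = 0.06919 / 1.380549 = 0.0501.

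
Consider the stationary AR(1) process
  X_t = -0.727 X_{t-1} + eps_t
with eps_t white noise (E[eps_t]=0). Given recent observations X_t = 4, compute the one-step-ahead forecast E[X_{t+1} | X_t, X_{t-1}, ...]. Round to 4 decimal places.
E[X_{t+1} \mid \mathcal F_t] = -2.9080

For an AR(p) model X_t = c + sum_i phi_i X_{t-i} + eps_t, the
one-step-ahead conditional mean is
  E[X_{t+1} | X_t, ...] = c + sum_i phi_i X_{t+1-i}.
Substitute known values:
  E[X_{t+1} | ...] = (-0.727) * (4)
                   = -2.9080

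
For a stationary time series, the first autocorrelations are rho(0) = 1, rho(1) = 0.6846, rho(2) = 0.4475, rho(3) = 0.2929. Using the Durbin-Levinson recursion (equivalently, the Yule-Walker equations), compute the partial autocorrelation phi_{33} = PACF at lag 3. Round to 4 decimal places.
\phi_{33} = 0.0030

The PACF at lag k is phi_{kk}, the last component of the solution
to the Yule-Walker system G_k phi = r_k where
  (G_k)_{ij} = rho(|i - j|), (r_k)_i = rho(i), i,j = 1..k.
Equivalently, Durbin-Levinson gives phi_{kk} iteratively:
  phi_{11} = rho(1)
  phi_{kk} = [rho(k) - sum_{j=1..k-1} phi_{k-1,j} rho(k-j)]
            / [1 - sum_{j=1..k-1} phi_{k-1,j} rho(j)],
  phi_{k,j} = phi_{k-1,j} - phi_{kk} phi_{k-1,k-j},  j = 1..k-1.
Step k = 1:
  phi_11 = rho(1) = 0.6846.
Step k = 2:
  phi_22 = [rho(2) - phi_11 rho(1)] / [1 - phi_11 rho(1)] = [0.4475 - (0.6846)(0.6846)] / [1 - (0.6846)(0.6846)]
         = -0.02117716 / 0.53132284 = -0.039857.
  Update: phi_21 = phi_11 - phi_22 phi_11 = 0.6846 - (-0.039857)(0.6846) = 0.711886.
Step k = 3:
  phi_33 = [rho(3) - phi_21 rho(2) - phi_22 rho(1)] / [1 - phi_21 rho(1) - phi_22 rho(2)]
    numerator   = 0.2929 - (0.711886)(0.4475) - (-0.039857)(0.6846) = 0.00161723
    denominator = 1 - (0.711886)(0.6846) - (-0.039857)(0.4475) = 0.53047877
  phi_33 = 0.00161723 / 0.53047877 = 0.003.
Therefore phi_{33} = 0.0030.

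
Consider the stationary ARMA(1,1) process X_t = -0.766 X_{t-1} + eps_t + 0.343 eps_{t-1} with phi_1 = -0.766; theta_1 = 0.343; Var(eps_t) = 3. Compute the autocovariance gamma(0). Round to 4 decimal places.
\gamma(0) = 4.2990

Multiply the model equation by X_{t-k} and take expectations. With theta_0 = psi_0 = 1 and psi_j the MA(infinity) weights, this gives
  gamma(k) - sum_i phi_i gamma(k-i) = c_k,
  c_k = sigma^2 * sum_{j=k..q} theta_j psi_{j-k}   (c_k = 0 for k > q),
using gamma(-m) = gamma(m).
psi-weights needed (psi_j = theta_j + sum_i phi_i psi_{j-i}):
  psi_1 = theta_1 + phi_1 = 0.343 + (-0.766) = -0.423
Right-hand sides:
  c_0 = sigma^2 (1 + theta_1 psi_1) = 3 * (1 + (0.343)(-0.423)) = 3 * 0.854911 = 2.564733
  c_1 = sigma^2 theta_1 = 3 * (0.343) = 1.029
  c_2 = 0
Equations for k = 0 and k = 1 (AR order 1):
  gamma(0) = phi_1 gamma(1) + c_0
  gamma(1) = phi_1 gamma(0) + c_1
Substituting the second into the first: gamma(0) (1 - phi_1^2) = c_0 + phi_1 c_1, so
  gamma(0) = (c_0 + phi_1 c_1) / (1 - phi_1^2) = (2.564733 + (-0.766)(1.029)) / (1 - (-0.766)^2) = 1.776519 / 0.413244 = 4.298959.
Therefore gamma(0) = 4.2990 (to 4 decimal places).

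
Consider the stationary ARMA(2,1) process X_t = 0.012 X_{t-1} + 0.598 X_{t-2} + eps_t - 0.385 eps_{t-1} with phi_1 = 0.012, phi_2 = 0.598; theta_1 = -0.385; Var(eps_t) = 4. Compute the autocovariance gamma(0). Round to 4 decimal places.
\gamma(0) = 7.0128

Multiply the model equation by X_{t-k} and take expectations. With theta_0 = psi_0 = 1 and psi_j the MA(infinity) weights, this gives
  gamma(k) - sum_i phi_i gamma(k-i) = c_k,
  c_k = sigma^2 * sum_{j=k..q} theta_j psi_{j-k}   (c_k = 0 for k > q),
using gamma(-m) = gamma(m).
psi-weights needed (psi_j = theta_j + sum_i phi_i psi_{j-i}):
  psi_1 = theta_1 + phi_1 = -0.385 + (0.012) = -0.373
Right-hand sides:
  c_0 = sigma^2 (1 + theta_1 psi_1) = 4 * (1 + (-0.385)(-0.373)) = 4 * 1.143605 = 4.57442
  c_1 = sigma^2 theta_1 = 4 * (-0.385) = -1.54
  c_2 = 0
Equations for k = 0, 1, 2 (AR order 2, c_2 = 0):
  (E0) gamma(0) = phi_1 gamma(1) + phi_2 gamma(2) + c_0
  (E1) gamma(1) = phi_1 gamma(0) + phi_2 gamma(1) + c_1
  (E2) gamma(2) = phi_1 gamma(1) + phi_2 gamma(0)
From (E1): gamma(1) = A gamma(0) + B with
  A = phi_1 / (1 - phi_2) = 0.012 / 0.402 = 0.029851,   B = c_1 / (1 - phi_2) = -1.54 / 0.402 = -3.830846.
Insert (E2) into (E0): gamma(0) (1 - phi_2^2) = phi_1 (1 + phi_2) gamma(1) + c_0.
  phi_1 (1 + phi_2) = (0.012)(1.598) = 0.019176,   1 - phi_2^2 = 0.642396.
Replace gamma(1) by A gamma(0) + B and collect gamma(0):
  gamma(0) [0.642396 - (0.019176)(0.029851)] = (0.019176)(-3.830846) + 4.57442
  gamma(0) * 0.641824 = 4.50096
  gamma(0) = 4.50096 / 0.641824 = 7.012768.
Therefore gamma(0) = 7.0128 (to 4 decimal places).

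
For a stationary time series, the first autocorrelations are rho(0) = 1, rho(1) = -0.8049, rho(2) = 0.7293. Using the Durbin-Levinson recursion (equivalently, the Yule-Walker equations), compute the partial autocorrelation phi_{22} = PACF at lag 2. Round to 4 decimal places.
\phi_{22} = 0.2313

The PACF at lag k is phi_{kk}, the last component of the solution
to the Yule-Walker system G_k phi = r_k where
  (G_k)_{ij} = rho(|i - j|), (r_k)_i = rho(i), i,j = 1..k.
Equivalently, Durbin-Levinson gives phi_{kk} iteratively:
  phi_{11} = rho(1)
  phi_{kk} = [rho(k) - sum_{j=1..k-1} phi_{k-1,j} rho(k-j)]
            / [1 - sum_{j=1..k-1} phi_{k-1,j} rho(j)],
  phi_{k,j} = phi_{k-1,j} - phi_{kk} phi_{k-1,k-j},  j = 1..k-1.
Step k = 1:
  phi_11 = rho(1) = -0.8049.
Step k = 2:
  phi_22 = [rho(2) - phi_11 rho(1)] / [1 - phi_11 rho(1)] = [0.7293 - (-0.8049)(-0.8049)] / [1 - (-0.8049)(-0.8049)]
         = 0.08143599 / 0.35213599 = 0.2313.
Therefore phi_{22} = 0.2313.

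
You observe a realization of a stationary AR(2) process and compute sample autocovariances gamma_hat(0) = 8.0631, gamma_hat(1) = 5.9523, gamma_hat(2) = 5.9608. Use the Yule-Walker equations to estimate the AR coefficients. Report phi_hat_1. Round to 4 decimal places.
\hat\phi_{1} = 0.4230

The Yule-Walker equations for an AR(p) process read, in matrix form,
  Gamma_p phi = r_p,   with   (Gamma_p)_{ij} = gamma(|i - j|),
                       (r_p)_i = gamma(i),   i,j = 1..p.
Substitute the sample gammas (Toeplitz matrix and right-hand side of size 2):
  Gamma_p = [[8.0631, 5.9523], [5.9523, 8.0631]]
  r_p     = [5.9523, 5.9608]
Written out:
  8.0631 phi_1 + 5.9523 phi_2 = 5.9523
  5.9523 phi_1 + 8.0631 phi_2 = 5.9608
Solve by Cramer's rule:
  det = gamma(0)^2 - gamma(1)^2 = (8.0631)^2 - (5.9523)^2 = 65.01358161 - 35.42987529 = 29.58370632
  phi_hat_1 = [gamma(1) gamma(0) - gamma(1) gamma(2)] / det = [(5.9523)(8.0631) - (5.9523)(5.9608)] / 29.58370632 = 12.51352029 / 29.58370632 = 0.423
  phi_hat_2 = [gamma(0) gamma(2) - gamma(1)^2] / det = [(8.0631)(5.9608) - (5.9523)^2] / 29.58370632 = 12.63265119 / 29.58370632 = 0.427
So phi_hat = [0.4230, 0.4270].
Therefore phi_hat_1 = 0.4230.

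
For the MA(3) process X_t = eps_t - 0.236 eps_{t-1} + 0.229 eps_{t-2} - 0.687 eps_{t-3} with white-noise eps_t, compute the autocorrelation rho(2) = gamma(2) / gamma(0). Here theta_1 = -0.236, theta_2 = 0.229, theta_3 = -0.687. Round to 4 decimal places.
\rho(2) = 0.2475

For an MA(q) process with theta_0 = 1, the autocovariance is
  gamma(k) = sigma^2 * sum_{i=0..q-k} theta_i * theta_{i+k},
and rho(k) = gamma(k) / gamma(0). Sigma^2 cancels.
  numerator   = (1)*(0.229) + (-0.236)*(-0.687) = 0.391132.
  denominator = (1)^2 + (-0.236)^2 + (0.229)^2 + (-0.687)^2 = 1.580106.
  rho(2) = 0.391132 / 1.580106 = 0.2475.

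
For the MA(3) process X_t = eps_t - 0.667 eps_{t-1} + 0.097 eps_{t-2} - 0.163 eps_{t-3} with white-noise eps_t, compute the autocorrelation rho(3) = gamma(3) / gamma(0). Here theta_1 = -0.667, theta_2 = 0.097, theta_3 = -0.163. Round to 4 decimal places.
\rho(3) = -0.1101

For an MA(q) process with theta_0 = 1, the autocovariance is
  gamma(k) = sigma^2 * sum_{i=0..q-k} theta_i * theta_{i+k},
and rho(k) = gamma(k) / gamma(0). Sigma^2 cancels.
  numerator   = (1)*(-0.163) = -0.163.
  denominator = (1)^2 + (-0.667)^2 + (0.097)^2 + (-0.163)^2 = 1.480867.
  rho(3) = -0.163 / 1.480867 = -0.1101.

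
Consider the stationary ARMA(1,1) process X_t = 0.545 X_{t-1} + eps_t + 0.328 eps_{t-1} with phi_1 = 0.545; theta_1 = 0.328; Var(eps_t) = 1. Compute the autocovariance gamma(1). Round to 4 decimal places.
\gamma(1) = 1.4639

Multiply the model equation by X_{t-k} and take expectations. With theta_0 = psi_0 = 1 and psi_j the MA(infinity) weights, this gives
  gamma(k) - sum_i phi_i gamma(k-i) = c_k,
  c_k = sigma^2 * sum_{j=k..q} theta_j psi_{j-k}   (c_k = 0 for k > q),
using gamma(-m) = gamma(m).
psi-weights needed (psi_j = theta_j + sum_i phi_i psi_{j-i}):
  psi_1 = theta_1 + phi_1 = 0.328 + (0.545) = 0.873
Right-hand sides:
  c_0 = sigma^2 (1 + theta_1 psi_1) = 1 * (1 + (0.328)(0.873)) = 1 * 1.286344 = 1.286344
  c_1 = sigma^2 theta_1 = 1 * (0.328) = 0.328
  c_2 = 0
Equations for k = 0 and k = 1 (AR order 1):
  gamma(0) = phi_1 gamma(1) + c_0
  gamma(1) = phi_1 gamma(0) + c_1
Substituting the second into the first: gamma(0) (1 - phi_1^2) = c_0 + phi_1 c_1, so
  gamma(0) = (c_0 + phi_1 c_1) / (1 - phi_1^2) = (1.286344 + (0.545)(0.328)) / (1 - (0.545)^2) = 1.465104 / 0.702975 = 2.084148.
  gamma(1) = phi_1 gamma(0) + c_1 = (0.545)(2.084148) + (0.328) = 1.463861.
Therefore gamma(1) = 1.4639 (to 4 decimal places).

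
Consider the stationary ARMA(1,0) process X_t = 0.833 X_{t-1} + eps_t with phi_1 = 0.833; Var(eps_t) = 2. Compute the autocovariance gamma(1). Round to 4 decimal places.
\gamma(1) = 5.4425

Multiply the model equation by X_{t-k} and take expectations. With theta_0 = psi_0 = 1 and psi_j the MA(infinity) weights, this gives
  gamma(k) - sum_i phi_i gamma(k-i) = c_k,
  c_k = sigma^2 * sum_{j=k..q} theta_j psi_{j-k}   (c_k = 0 for k > q),
using gamma(-m) = gamma(m).
Pure AR (q = 0): c_0 = sigma^2 = 2, c_k = 0 for k >= 1.
Equations for k = 0 and k = 1 (AR order 1):
  gamma(0) = phi_1 gamma(1) + c_0
  gamma(1) = phi_1 gamma(0) + c_1
Substituting the second into the first: gamma(0) (1 - phi_1^2) = c_0 + phi_1 c_1, so
  gamma(0) = c_0 / (1 - phi_1^2) = 2 / (1 - (0.833)^2) = 2 / 0.306111 = 6.533578.
  gamma(1) = phi_1 gamma(0) = (0.833)(6.533578) = 5.44247.
Therefore gamma(1) = 5.4425 (to 4 decimal places).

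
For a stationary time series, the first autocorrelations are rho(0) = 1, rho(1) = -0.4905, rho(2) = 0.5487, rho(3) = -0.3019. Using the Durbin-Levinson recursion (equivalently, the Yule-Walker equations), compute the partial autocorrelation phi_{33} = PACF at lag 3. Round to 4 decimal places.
\phi_{33} = 0.0899

The PACF at lag k is phi_{kk}, the last component of the solution
to the Yule-Walker system G_k phi = r_k where
  (G_k)_{ij} = rho(|i - j|), (r_k)_i = rho(i), i,j = 1..k.
Equivalently, Durbin-Levinson gives phi_{kk} iteratively:
  phi_{11} = rho(1)
  phi_{kk} = [rho(k) - sum_{j=1..k-1} phi_{k-1,j} rho(k-j)]
            / [1 - sum_{j=1..k-1} phi_{k-1,j} rho(j)],
  phi_{k,j} = phi_{k-1,j} - phi_{kk} phi_{k-1,k-j},  j = 1..k-1.
Step k = 1:
  phi_11 = rho(1) = -0.4905.
Step k = 2:
  phi_22 = [rho(2) - phi_11 rho(1)] / [1 - phi_11 rho(1)] = [0.5487 - (-0.4905)(-0.4905)] / [1 - (-0.4905)(-0.4905)]
         = 0.30810975 / 0.75940975 = 0.405723.
  Update: phi_21 = phi_11 - phi_22 phi_11 = -0.4905 - (0.405723)(-0.4905) = -0.291493.
Step k = 3:
  phi_33 = [rho(3) - phi_21 rho(2) - phi_22 rho(1)] / [1 - phi_21 rho(1) - phi_22 rho(2)]
    numerator   = -0.3019 - (-0.291493)(0.5487) - (0.405723)(-0.4905) = 0.05704919
    denominator = 1 - (-0.291493)(-0.4905) - (0.405723)(0.5487) = 0.63440264
  phi_33 = 0.05704919 / 0.63440264 = 0.0899.
Therefore phi_{33} = 0.0899.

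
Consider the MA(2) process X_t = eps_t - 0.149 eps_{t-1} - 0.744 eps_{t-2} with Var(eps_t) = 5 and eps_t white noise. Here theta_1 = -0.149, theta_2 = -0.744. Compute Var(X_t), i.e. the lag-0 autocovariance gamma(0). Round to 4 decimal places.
\gamma(0) = 7.8787

For an MA(q) process X_t = eps_t + sum_i theta_i eps_{t-i} with
Var(eps_t) = sigma^2, the variance is
  gamma(0) = sigma^2 * (1 + sum_i theta_i^2).
  sum_i theta_i^2 = (-0.149)^2 + (-0.744)^2 = 0.022201 + 0.553536 = 0.575737.
  gamma(0) = 5 * (1 + 0.575737) = 5 * 1.575737 = 7.878685, which rounds to 7.8787.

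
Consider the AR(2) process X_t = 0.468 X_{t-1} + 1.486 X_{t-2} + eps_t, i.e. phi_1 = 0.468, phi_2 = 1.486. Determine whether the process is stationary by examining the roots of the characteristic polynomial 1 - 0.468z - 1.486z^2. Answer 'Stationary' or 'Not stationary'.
\text{Not stationary}

The AR(p) characteristic polynomial is P(z) = 1 - 0.468z - 1.486z^2.
Stationarity requires all roots to lie outside the unit circle, i.e. |z| > 1 for every root.
Set 1 + (-0.468) z + (-1.486) z^2 = 0, i.e. a z^2 + b z + c = 0 with a = -1.486, b = -0.468, c = 1.
Discriminant D = b^2 - 4ac = (-0.468)^2 - 4*(-1.486)*1 = 0.219024 - (-5.944) = 6.163024.
D >= 0, so the roots are real: z = (-b +/- sqrt(D)) / (2a) = (0.468 +/- 2.482544) / (-2.972).
  z_1 = (0.468 + 2.482544) / (-2.972) = -0.9928,   |z_1| = 0.9928.
  z_2 = (0.468 - 2.482544) / (-2.972) = 0.6778,   |z_2| = 0.6778.
Moduli of all roots: 0.9928, 0.6778.
All moduli strictly greater than 1? No.
Verdict: Not stationary.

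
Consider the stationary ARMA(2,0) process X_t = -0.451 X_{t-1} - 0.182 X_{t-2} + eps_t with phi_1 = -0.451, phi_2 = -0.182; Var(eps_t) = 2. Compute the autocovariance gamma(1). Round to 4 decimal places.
\gamma(1) = -0.9237

Multiply the model equation by X_{t-k} and take expectations. With theta_0 = psi_0 = 1 and psi_j the MA(infinity) weights, this gives
  gamma(k) - sum_i phi_i gamma(k-i) = c_k,
  c_k = sigma^2 * sum_{j=k..q} theta_j psi_{j-k}   (c_k = 0 for k > q),
using gamma(-m) = gamma(m).
Pure AR (q = 0): c_0 = sigma^2 = 2, c_k = 0 for k >= 1.
Equations for k = 0, 1, 2 (AR order 2, c_2 = 0):
  (E0) gamma(0) = phi_1 gamma(1) + phi_2 gamma(2) + c_0
  (E1) gamma(1) = phi_1 gamma(0) + phi_2 gamma(1) + c_1
  (E2) gamma(2) = phi_1 gamma(1) + phi_2 gamma(0)
From (E1): gamma(1) = A gamma(0) + B with
  A = phi_1 / (1 - phi_2) = -0.451 / 1.182 = -0.381557,   B = c_1 / (1 - phi_2) = 0 / 1.182 = 0.
Insert (E2) into (E0): gamma(0) (1 - phi_2^2) = phi_1 (1 + phi_2) gamma(1) + c_0.
  phi_1 (1 + phi_2) = (-0.451)(0.818) = -0.368918,   1 - phi_2^2 = 0.966876.
Replace gamma(1) by A gamma(0) + B and collect gamma(0):
  gamma(0) [0.966876 - (-0.368918)(-0.381557)] = c_0 = 2
  gamma(0) * 0.826113 = 2
  gamma(0) = 2 / 0.826113 = 2.420977.
  gamma(1) = A gamma(0) = (-0.381557)(2.420977) = -0.92374.
Therefore gamma(1) = -0.9237 (to 4 decimal places).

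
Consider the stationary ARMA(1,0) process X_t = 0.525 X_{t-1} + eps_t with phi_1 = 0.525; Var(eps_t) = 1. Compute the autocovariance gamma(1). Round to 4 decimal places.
\gamma(1) = 0.7248

Multiply the model equation by X_{t-k} and take expectations. With theta_0 = psi_0 = 1 and psi_j the MA(infinity) weights, this gives
  gamma(k) - sum_i phi_i gamma(k-i) = c_k,
  c_k = sigma^2 * sum_{j=k..q} theta_j psi_{j-k}   (c_k = 0 for k > q),
using gamma(-m) = gamma(m).
Pure AR (q = 0): c_0 = sigma^2 = 1, c_k = 0 for k >= 1.
Equations for k = 0 and k = 1 (AR order 1):
  gamma(0) = phi_1 gamma(1) + c_0
  gamma(1) = phi_1 gamma(0) + c_1
Substituting the second into the first: gamma(0) (1 - phi_1^2) = c_0 + phi_1 c_1, so
  gamma(0) = c_0 / (1 - phi_1^2) = 1 / (1 - (0.525)^2) = 1 / 0.724375 = 1.3805.
  gamma(1) = phi_1 gamma(0) = (0.525)(1.3805) = 0.724763.
Therefore gamma(1) = 0.7248 (to 4 decimal places).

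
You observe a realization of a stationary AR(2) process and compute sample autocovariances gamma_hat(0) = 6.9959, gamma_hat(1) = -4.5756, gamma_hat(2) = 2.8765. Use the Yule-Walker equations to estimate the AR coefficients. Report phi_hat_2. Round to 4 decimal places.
\hat\phi_{2} = -0.0290

The Yule-Walker equations for an AR(p) process read, in matrix form,
  Gamma_p phi = r_p,   with   (Gamma_p)_{ij} = gamma(|i - j|),
                       (r_p)_i = gamma(i),   i,j = 1..p.
Substitute the sample gammas (Toeplitz matrix and right-hand side of size 2):
  Gamma_p = [[6.9959, -4.5756], [-4.5756, 6.9959]]
  r_p     = [-4.5756, 2.8765]
Written out:
  6.9959 phi_1 - 4.5756 phi_2 = -4.5756
  -4.5756 phi_1 + 6.9959 phi_2 = 2.8765
Solve by Cramer's rule:
  det = gamma(0)^2 - gamma(1)^2 = (6.9959)^2 - (-4.5756)^2 = 48.94261681 - 20.93611536 = 28.00650145
  phi_hat_1 = [gamma(1) gamma(0) - gamma(1) gamma(2)] / det = [(-4.5756)(6.9959) - (-4.5756)(2.8765)] / 28.00650145 = -18.84872664 / 28.00650145 = -0.673
  phi_hat_2 = [gamma(0) gamma(2) - gamma(1)^2] / det = [(6.9959)(2.8765) - (-4.5756)^2] / 28.00650145 = -0.81240901 / 28.00650145 = -0.029
So phi_hat = [-0.6730, -0.0290].
Therefore phi_hat_2 = -0.0290.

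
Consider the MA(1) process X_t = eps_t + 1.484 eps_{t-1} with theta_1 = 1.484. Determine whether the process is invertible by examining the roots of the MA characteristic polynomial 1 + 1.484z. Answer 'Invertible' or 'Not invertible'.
\text{Not invertible}

The MA(q) characteristic polynomial is P(z) = 1 + 1.484z.
Invertibility requires all roots to lie outside the unit circle, i.e. |z| > 1 for every root.
This is linear in z: 1 + (1.484) z = 0  =>  z = -1/(1.484) = -0.673854,  |z| = 0.673854.
Moduli of all roots: 0.6739.
All moduli strictly greater than 1? No.
Verdict: Not invertible.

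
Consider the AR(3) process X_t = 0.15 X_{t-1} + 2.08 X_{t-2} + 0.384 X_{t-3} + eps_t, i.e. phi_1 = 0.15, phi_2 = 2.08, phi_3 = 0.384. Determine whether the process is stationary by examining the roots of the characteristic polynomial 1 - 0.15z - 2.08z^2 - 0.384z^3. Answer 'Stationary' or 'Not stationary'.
\text{Not stationary}

The AR(p) characteristic polynomial is P(z) = 1 - 0.15z - 2.08z^2 - 0.384z^3.
Stationarity requires all roots to lie outside the unit circle, i.e. |z| > 1 for every root.
Degree 3: look for a simple real root z0 first, then factor out (1 - z/z0) and solve the remaining quadratic.
Testing z0 = 0.625: P(0.625) = 1 + (-0.15)(0.625) + (-2.08)(0.625)^2 + (-0.384)(0.625)^3
  = 1 + (-0.09375) + (-0.8125) + (-0.09375) = 0.  So z_0 = 0.625 is a root, |z_0| = 0.625.
Divide out the factor (1 - 1.6 z) = (1 - z/z0) (since 1/z0 = 1.6):
  P(z) = (1 - 1.6 z)(1 + (1.45) z + (0.24) z^2)
  [check: z-coef 1.45 - (1.6) = -0.15; z^2-coef 0.24 - (1.6)(1.45) = -2.08; z^3-coef -(1.6)(0.24) = -0.384.]
Remaining roots from the quadratic factor 1 + (1.45) z + (0.24) z^2:
  Set 1 + (1.45) z + (0.24) z^2 = 0, i.e. a z^2 + b z + c = 0 with a = 0.24, b = 1.45, c = 1.
  Discriminant D = b^2 - 4ac = (1.45)^2 - 4*(0.24)*1 = 2.1025 - (0.96) = 1.1425.
  D >= 0, so the roots are real: z = (-b +/- sqrt(D)) / (2a) = (-1.45 +/- 1.068878) / (0.48).
    z_1 = (-1.45 + 1.068878) / (0.48) = -0.794,   |z_1| = 0.794.
    z_2 = (-1.45 - 1.068878) / (0.48) = -5.2477,   |z_2| = 5.2477.
Moduli of all roots: 0.6250, 0.7940, 5.2477.
All moduli strictly greater than 1? No.
Verdict: Not stationary.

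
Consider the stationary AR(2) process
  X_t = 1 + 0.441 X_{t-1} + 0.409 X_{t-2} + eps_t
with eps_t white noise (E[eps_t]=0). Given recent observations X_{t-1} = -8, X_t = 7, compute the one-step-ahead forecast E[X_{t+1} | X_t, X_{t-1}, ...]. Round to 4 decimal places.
E[X_{t+1} \mid \mathcal F_t] = 0.8150

For an AR(p) model X_t = c + sum_i phi_i X_{t-i} + eps_t, the
one-step-ahead conditional mean is
  E[X_{t+1} | X_t, ...] = c + sum_i phi_i X_{t+1-i}.
Substitute known values:
  E[X_{t+1} | ...] = 1 + (0.441) * (7) + (0.409) * (-8)
                   = 0.8150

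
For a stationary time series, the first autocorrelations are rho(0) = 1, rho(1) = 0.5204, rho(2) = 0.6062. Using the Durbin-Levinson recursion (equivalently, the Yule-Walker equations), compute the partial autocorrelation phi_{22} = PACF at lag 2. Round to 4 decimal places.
\phi_{22} = 0.4599

The PACF at lag k is phi_{kk}, the last component of the solution
to the Yule-Walker system G_k phi = r_k where
  (G_k)_{ij} = rho(|i - j|), (r_k)_i = rho(i), i,j = 1..k.
Equivalently, Durbin-Levinson gives phi_{kk} iteratively:
  phi_{11} = rho(1)
  phi_{kk} = [rho(k) - sum_{j=1..k-1} phi_{k-1,j} rho(k-j)]
            / [1 - sum_{j=1..k-1} phi_{k-1,j} rho(j)],
  phi_{k,j} = phi_{k-1,j} - phi_{kk} phi_{k-1,k-j},  j = 1..k-1.
Step k = 1:
  phi_11 = rho(1) = 0.5204.
Step k = 2:
  phi_22 = [rho(2) - phi_11 rho(1)] / [1 - phi_11 rho(1)] = [0.6062 - (0.5204)(0.5204)] / [1 - (0.5204)(0.5204)]
         = 0.33538384 / 0.72918384 = 0.4599.
Therefore phi_{22} = 0.4599.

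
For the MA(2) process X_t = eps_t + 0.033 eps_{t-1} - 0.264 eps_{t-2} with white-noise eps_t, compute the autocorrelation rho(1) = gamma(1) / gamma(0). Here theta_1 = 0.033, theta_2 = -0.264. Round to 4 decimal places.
\rho(1) = 0.0227

For an MA(q) process with theta_0 = 1, the autocovariance is
  gamma(k) = sigma^2 * sum_{i=0..q-k} theta_i * theta_{i+k},
and rho(k) = gamma(k) / gamma(0). Sigma^2 cancels.
  numerator   = (1)*(0.033) + (0.033)*(-0.264) = 0.024288.
  denominator = (1)^2 + (0.033)^2 + (-0.264)^2 = 1.070785.
  rho(1) = 0.024288 / 1.070785 = 0.0227.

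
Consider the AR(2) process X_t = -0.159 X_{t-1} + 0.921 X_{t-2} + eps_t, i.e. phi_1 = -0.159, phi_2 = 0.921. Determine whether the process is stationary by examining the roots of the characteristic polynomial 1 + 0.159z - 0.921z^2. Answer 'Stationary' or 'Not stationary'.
\text{Not stationary}

The AR(p) characteristic polynomial is P(z) = 1 + 0.159z - 0.921z^2.
Stationarity requires all roots to lie outside the unit circle, i.e. |z| > 1 for every root.
Set 1 + (0.159) z + (-0.921) z^2 = 0, i.e. a z^2 + b z + c = 0 with a = -0.921, b = 0.159, c = 1.
Discriminant D = b^2 - 4ac = (0.159)^2 - 4*(-0.921)*1 = 0.025281 - (-3.684) = 3.709281.
D >= 0, so the roots are real: z = (-b +/- sqrt(D)) / (2a) = (-0.159 +/- 1.925949) / (-1.842).
  z_1 = (-0.159 + 1.925949) / (-1.842) = -0.9593,   |z_1| = 0.9593.
  z_2 = (-0.159 - 1.925949) / (-1.842) = 1.1319,   |z_2| = 1.1319.
Moduli of all roots: 0.9593, 1.1319.
All moduli strictly greater than 1? No.
Verdict: Not stationary.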